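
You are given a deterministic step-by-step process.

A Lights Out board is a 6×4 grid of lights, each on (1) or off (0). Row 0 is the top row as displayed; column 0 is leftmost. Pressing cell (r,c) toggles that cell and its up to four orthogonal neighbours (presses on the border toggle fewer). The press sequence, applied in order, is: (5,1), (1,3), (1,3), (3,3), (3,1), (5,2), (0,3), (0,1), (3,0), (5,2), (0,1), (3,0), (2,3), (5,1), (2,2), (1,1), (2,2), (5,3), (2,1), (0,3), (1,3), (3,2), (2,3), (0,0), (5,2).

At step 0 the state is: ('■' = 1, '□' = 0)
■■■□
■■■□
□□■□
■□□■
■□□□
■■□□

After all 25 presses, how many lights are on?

16

k=0  ■■■□
■■■□
□□■□
■□□■
■□□□
■■□□
k=1  ■■■□
■■■□
□□■□
■□□■
■■□□
□□■□
k=2  ■■■■
■■□■
□□■■
■□□■
■■□□
□□■□
k=3  ■■■□
■■■□
□□■□
■□□■
■■□□
□□■□
k=4  ■■■□
■■■□
□□■■
■□■□
■■□■
□□■□
k=5  ■■■□
■■■□
□■■■
□■□□
■□□■
□□■□
k=6  ■■■□
■■■□
□■■■
□■□□
■□■■
□■□■
k=7  ■■□■
■■■■
□■■■
□■□□
■□■■
□■□■
k=8  □□■■
■□■■
□■■■
□■□□
■□■■
□■□■
k=9  □□■■
■□■■
■■■■
■□□□
□□■■
□■□■
k=10  □□■■
■□■■
■■■■
■□□□
□□□■
□□■□
k=11  ■■□■
■■■■
■■■■
■□□□
□□□■
□□■□
k=12  ■■□■
■■■■
□■■■
□■□□
■□□■
□□■□
k=13  ■■□■
■■■□
□■□□
□■□■
■□□■
□□■□
k=14  ■■□■
■■■□
□■□□
□■□■
■■□■
■■□□
k=15  ■■□■
■■□□
□□■■
□■■■
■■□■
■■□□
k=16  ■□□■
□□■□
□■■■
□■■■
■■□■
■■□□
k=17  ■□□■
□□□□
□□□□
□■□■
■■□■
■■□□
k=18  ■□□■
□□□□
□□□□
□■□■
■■□□
■■■■
k=19  ■□□■
□■□□
■■■□
□□□■
■■□□
■■■■
k=20  ■□■□
□■□■
■■■□
□□□■
■■□□
■■■■
k=21  ■□■■
□■■□
■■■■
□□□■
■■□□
■■■■
k=22  ■□■■
□■■□
■■□■
□■■□
■■■□
■■■■
k=23  ■□■■
□■■■
■■■□
□■■■
■■■□
■■■■
k=24  □■■■
■■■■
■■■□
□■■■
■■■□
■■■■
k=25  □■■■
■■■■
■■■□
□■■■
■■□□
■□□□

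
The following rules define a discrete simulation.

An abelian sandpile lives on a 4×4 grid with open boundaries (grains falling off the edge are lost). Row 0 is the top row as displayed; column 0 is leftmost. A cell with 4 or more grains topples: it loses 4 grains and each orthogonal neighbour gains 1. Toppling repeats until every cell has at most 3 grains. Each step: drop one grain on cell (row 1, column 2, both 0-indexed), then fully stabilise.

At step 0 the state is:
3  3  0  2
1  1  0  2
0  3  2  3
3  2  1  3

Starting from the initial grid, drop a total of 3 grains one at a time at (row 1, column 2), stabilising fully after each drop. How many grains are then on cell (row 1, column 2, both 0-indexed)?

3

[0] 3  3  0  2
1  1  0  2
0  3  2  3
3  2  1  3
[1] 3  3  0  2
1  1  1  2
0  3  2  3
3  2  1  3
[2] 3  3  0  2
1  1  2  2
0  3  2  3
3  2  1  3
[3] 3  3  0  2
1  1  3  2
0  3  2  3
3  2  1  3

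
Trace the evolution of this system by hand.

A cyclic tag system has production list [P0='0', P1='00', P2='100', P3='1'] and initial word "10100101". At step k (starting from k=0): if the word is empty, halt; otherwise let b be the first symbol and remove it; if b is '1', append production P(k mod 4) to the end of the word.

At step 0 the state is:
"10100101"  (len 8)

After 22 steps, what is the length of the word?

gen 0: "10100101"  (len 8)
gen 1: "01001010"  (len 8)
gen 2: "1001010"  (len 7)
gen 3: "001010100"  (len 9)
gen 4: "01010100"  (len 8)
gen 5: "1010100"  (len 7)
gen 6: "01010000"  (len 8)
gen 7: "1010000"  (len 7)
gen 8: "0100001"  (len 7)
gen 9: "100001"  (len 6)
gen 10: "0000100"  (len 7)
gen 11: "000100"  (len 6)
gen 12: "00100"  (len 5)
gen 13: "0100"  (len 4)
gen 14: "100"  (len 3)
gen 15: "00100"  (len 5)
gen 16: "0100"  (len 4)
gen 17: "100"  (len 3)
gen 18: "0000"  (len 4)
gen 19: "000"  (len 3)
gen 20: "00"  (len 2)
gen 21: "0"  (len 1)
gen 22: (halted — word empty)

0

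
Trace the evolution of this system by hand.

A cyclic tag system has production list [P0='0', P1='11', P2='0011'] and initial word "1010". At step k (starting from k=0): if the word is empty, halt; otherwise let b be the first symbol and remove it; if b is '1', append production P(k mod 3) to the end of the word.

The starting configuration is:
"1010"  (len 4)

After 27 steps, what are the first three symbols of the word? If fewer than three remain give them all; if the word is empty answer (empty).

011

[0] "1010"  (len 4)
[1] "0100"  (len 4)
[2] "100"  (len 3)
[3] "000011"  (len 6)
[4] "00011"  (len 5)
[5] "0011"  (len 4)
[6] "011"  (len 3)
[7] "11"  (len 2)
[8] "111"  (len 3)
[9] "110011"  (len 6)
[10] "100110"  (len 6)
[11] "0011011"  (len 7)
[12] "011011"  (len 6)
[13] "11011"  (len 5)
[14] "101111"  (len 6)
[15] "011110011"  (len 9)
[16] "11110011"  (len 8)
[17] "111001111"  (len 9)
[18] "110011110011"  (len 12)
[19] "100111100110"  (len 12)
[20] "0011110011011"  (len 13)
[21] "011110011011"  (len 12)
[22] "11110011011"  (len 11)
[23] "111001101111"  (len 12)
[24] "110011011110011"  (len 15)
[25] "100110111100110"  (len 15)
[26] "0011011110011011"  (len 16)
[27] "011011110011011"  (len 15)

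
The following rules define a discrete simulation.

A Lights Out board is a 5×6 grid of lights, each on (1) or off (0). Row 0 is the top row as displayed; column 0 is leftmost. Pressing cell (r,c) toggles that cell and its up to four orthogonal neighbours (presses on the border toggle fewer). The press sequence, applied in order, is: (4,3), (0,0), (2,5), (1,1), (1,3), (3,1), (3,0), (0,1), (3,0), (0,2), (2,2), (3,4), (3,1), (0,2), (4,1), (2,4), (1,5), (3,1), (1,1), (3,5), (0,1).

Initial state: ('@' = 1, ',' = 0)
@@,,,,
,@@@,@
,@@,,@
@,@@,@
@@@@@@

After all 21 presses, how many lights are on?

17

k=0  @@,,,,
,@@@,@
,@@,,@
@,@@,@
@@@@@@
k=1  @@,,,,
,@@@,@
,@@,,@
@,@,,@
@@,,,@
k=2  ,,,,,,
@@@@,@
,@@,,@
@,@,,@
@@,,,@
k=3  ,,,,,,
@@@@,,
,@@,@,
@,@,,,
@@,,,@
k=4  ,@,,,,
,,,@,,
,,@,@,
@,@,,,
@@,,,@
k=5  ,@,@,,
,,@,@,
,,@@@,
@,@,,,
@@,,,@
k=6  ,@,@,,
,,@,@,
,@@@@,
,@,,,,
@,,,,@
k=7  ,@,@,,
,,@,@,
@@@@@,
@,,,,,
,,,,,@
k=8  @,@@,,
,@@,@,
@@@@@,
@,,,,,
,,,,,@
k=9  @,@@,,
,@@,@,
,@@@@,
,@,,,,
@,,,,@
k=10  @@,,,,
,@,,@,
,@@@@,
,@,,,,
@,,,,@
k=11  @@,,,,
,@@,@,
,,,,@,
,@@,,,
@,,,,@
k=12  @@,,,,
,@@,@,
,,,,,,
,@@@@@
@,,,@@
k=13  @@,,,,
,@@,@,
,@,,,,
@,,@@@
@@,,@@
k=14  @,@@,,
,@,,@,
,@,,,,
@,,@@@
@@,,@@
k=15  @,@@,,
,@,,@,
,@,,,,
@@,@@@
,,@,@@
k=16  @,@@,,
,@,,,,
,@,@@@
@@,@,@
,,@,@@
k=17  @,@@,@
,@,,@@
,@,@@,
@@,@,@
,,@,@@
k=18  @,@@,@
,@,,@@
,,,@@,
,,@@,@
,@@,@@
k=19  @@@@,@
@,@,@@
,@,@@,
,,@@,@
,@@,@@
k=20  @@@@,@
@,@,@@
,@,@@@
,,@@@,
,@@,@,
k=21  ,,,@,@
@@@,@@
,@,@@@
,,@@@,
,@@,@,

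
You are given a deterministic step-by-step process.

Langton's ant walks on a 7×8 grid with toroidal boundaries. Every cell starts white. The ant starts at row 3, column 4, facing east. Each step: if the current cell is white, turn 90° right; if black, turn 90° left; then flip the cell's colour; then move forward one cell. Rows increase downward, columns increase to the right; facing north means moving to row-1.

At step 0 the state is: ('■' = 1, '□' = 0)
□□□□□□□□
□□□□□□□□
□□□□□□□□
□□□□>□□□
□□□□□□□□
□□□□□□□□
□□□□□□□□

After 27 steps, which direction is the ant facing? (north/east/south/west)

step 0: □□□□□□□□
□□□□□□□□
□□□□□□□□
□□□□>□□□
□□□□□□□□
□□□□□□□□
□□□□□□□□
step 1: □□□□□□□□
□□□□□□□□
□□□□□□□□
□□□□■□□□
□□□□v□□□
□□□□□□□□
□□□□□□□□
step 2: □□□□□□□□
□□□□□□□□
□□□□□□□□
□□□□■□□□
□□□<■□□□
□□□□□□□□
□□□□□□□□
step 3: □□□□□□□□
□□□□□□□□
□□□□□□□□
□□□^■□□□
□□□■■□□□
□□□□□□□□
□□□□□□□□
step 4: □□□□□□□□
□□□□□□□□
□□□□□□□□
□□□■>□□□
□□□■■□□□
□□□□□□□□
□□□□□□□□
step 5: □□□□□□□□
□□□□□□□□
□□□□^□□□
□□□■□□□□
□□□■■□□□
□□□□□□□□
□□□□□□□□
step 6: □□□□□□□□
□□□□□□□□
□□□□■>□□
□□□■□□□□
□□□■■□□□
□□□□□□□□
□□□□□□□□
step 7: □□□□□□□□
□□□□□□□□
□□□□■■□□
□□□■□v□□
□□□■■□□□
□□□□□□□□
□□□□□□□□
step 8: □□□□□□□□
□□□□□□□□
□□□□■■□□
□□□■<■□□
□□□■■□□□
□□□□□□□□
□□□□□□□□
step 9: □□□□□□□□
□□□□□□□□
□□□□^■□□
□□□■■■□□
□□□■■□□□
□□□□□□□□
□□□□□□□□
step 10: □□□□□□□□
□□□□□□□□
□□□<□■□□
□□□■■■□□
□□□■■□□□
□□□□□□□□
□□□□□□□□
step 11: □□□□□□□□
□□□^□□□□
□□□■□■□□
□□□■■■□□
□□□■■□□□
□□□□□□□□
□□□□□□□□
step 12: □□□□□□□□
□□□■>□□□
□□□■□■□□
□□□■■■□□
□□□■■□□□
□□□□□□□□
□□□□□□□□
step 13: □□□□□□□□
□□□■■□□□
□□□■v■□□
□□□■■■□□
□□□■■□□□
□□□□□□□□
□□□□□□□□
step 14: □□□□□□□□
□□□■■□□□
□□□<■■□□
□□□■■■□□
□□□■■□□□
□□□□□□□□
□□□□□□□□
step 15: □□□□□□□□
□□□■■□□□
□□□□■■□□
□□□v■■□□
□□□■■□□□
□□□□□□□□
□□□□□□□□
step 16: □□□□□□□□
□□□■■□□□
□□□□■■□□
□□□□>■□□
□□□■■□□□
□□□□□□□□
□□□□□□□□
step 17: □□□□□□□□
□□□■■□□□
□□□□^■□□
□□□□□■□□
□□□■■□□□
□□□□□□□□
□□□□□□□□
step 18: □□□□□□□□
□□□■■□□□
□□□<□■□□
□□□□□■□□
□□□■■□□□
□□□□□□□□
□□□□□□□□
step 19: □□□□□□□□
□□□^■□□□
□□□■□■□□
□□□□□■□□
□□□■■□□□
□□□□□□□□
□□□□□□□□
step 20: □□□□□□□□
□□<□■□□□
□□□■□■□□
□□□□□■□□
□□□■■□□□
□□□□□□□□
□□□□□□□□
step 21: □□^□□□□□
□□■□■□□□
□□□■□■□□
□□□□□■□□
□□□■■□□□
□□□□□□□□
□□□□□□□□
step 22: □□■>□□□□
□□■□■□□□
□□□■□■□□
□□□□□■□□
□□□■■□□□
□□□□□□□□
□□□□□□□□
step 23: □□■■□□□□
□□■v■□□□
□□□■□■□□
□□□□□■□□
□□□■■□□□
□□□□□□□□
□□□□□□□□
step 24: □□■■□□□□
□□<■■□□□
□□□■□■□□
□□□□□■□□
□□□■■□□□
□□□□□□□□
□□□□□□□□
step 25: □□■■□□□□
□□□■■□□□
□□v■□■□□
□□□□□■□□
□□□■■□□□
□□□□□□□□
□□□□□□□□
step 26: □□■■□□□□
□□□■■□□□
□<■■□■□□
□□□□□■□□
□□□■■□□□
□□□□□□□□
□□□□□□□□
step 27: □□■■□□□□
□^□■■□□□
□■■■□■□□
□□□□□■□□
□□□■■□□□
□□□□□□□□
□□□□□□□□

north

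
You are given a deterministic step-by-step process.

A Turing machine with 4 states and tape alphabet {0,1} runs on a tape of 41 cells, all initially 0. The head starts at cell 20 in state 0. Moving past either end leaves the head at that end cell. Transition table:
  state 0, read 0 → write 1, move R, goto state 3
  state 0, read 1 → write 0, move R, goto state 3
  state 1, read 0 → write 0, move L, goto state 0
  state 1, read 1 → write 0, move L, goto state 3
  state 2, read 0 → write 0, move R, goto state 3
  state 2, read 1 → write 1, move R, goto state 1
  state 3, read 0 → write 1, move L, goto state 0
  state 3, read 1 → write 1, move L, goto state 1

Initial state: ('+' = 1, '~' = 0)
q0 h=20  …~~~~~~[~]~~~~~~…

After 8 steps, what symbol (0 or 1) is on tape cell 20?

1

gen 0: q0 h=20  …~~~~~~[~]~~~~~~…
gen 1: q3 h=21  …~~~~~+[~]~~~~~~…
gen 2: q0 h=20  …~~~~~~[+]+~~~~~…
gen 3: q3 h=21  …~~~~~~[+]~~~~~~…
gen 4: q1 h=20  …~~~~~~[~]+~~~~~…
gen 5: q0 h=19  …~~~~~~[~]~+~~~~…
gen 6: q3 h=20  …~~~~~+[~]+~~~~~…
gen 7: q0 h=19  …~~~~~~[+]++~~~~…
gen 8: q3 h=20  …~~~~~~[+]+~~~~~…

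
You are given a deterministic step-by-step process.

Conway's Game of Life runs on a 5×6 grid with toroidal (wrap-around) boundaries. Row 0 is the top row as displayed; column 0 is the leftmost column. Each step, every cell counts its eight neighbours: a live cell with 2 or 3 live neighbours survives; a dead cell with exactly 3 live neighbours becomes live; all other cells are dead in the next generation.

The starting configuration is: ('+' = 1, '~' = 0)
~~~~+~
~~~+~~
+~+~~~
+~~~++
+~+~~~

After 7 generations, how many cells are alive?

k=0  ~~~~+~
~~~+~~
+~+~~~
+~~~++
+~+~~~
k=1  ~~~+~~
~~~+~~
++~++~
+~~+~~
++~++~
k=2  ~~~+~~
~~~+~~
++~+++
~~~~~~
++~+++
k=3  +~~+~+
+~~+~+
+~++++
~~~~~~
+~++++
k=4  ~~~~~~
~~~~~~
++++~~
~~~~~~
++++~~
k=5  ~++~~~
~++~~~
~++~~~
~~~~~~
~++~~~
k=6  +~~+~~
+~~+~~
~++~~~
~~~~~~
~++~~~
k=7  +~~+~~
+~~+~~
~++~~~
~~~~~~
~++~~~

8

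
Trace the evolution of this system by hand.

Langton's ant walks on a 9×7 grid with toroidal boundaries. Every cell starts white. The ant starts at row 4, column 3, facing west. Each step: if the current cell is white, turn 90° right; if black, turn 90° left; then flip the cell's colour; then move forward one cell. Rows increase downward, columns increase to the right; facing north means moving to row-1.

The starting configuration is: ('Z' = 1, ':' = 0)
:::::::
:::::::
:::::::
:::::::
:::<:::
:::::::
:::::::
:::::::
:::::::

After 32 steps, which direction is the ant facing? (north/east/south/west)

t=0: :::::::
:::::::
:::::::
:::::::
:::<:::
:::::::
:::::::
:::::::
:::::::
t=1: :::::::
:::::::
:::::::
:::^:::
:::Z:::
:::::::
:::::::
:::::::
:::::::
t=2: :::::::
:::::::
:::::::
:::Z>::
:::Z:::
:::::::
:::::::
:::::::
:::::::
t=3: :::::::
:::::::
:::::::
:::ZZ::
:::Zv::
:::::::
:::::::
:::::::
:::::::
t=4: :::::::
:::::::
:::::::
:::ZZ::
:::<Z::
:::::::
:::::::
:::::::
:::::::
t=5: :::::::
:::::::
:::::::
:::ZZ::
::::Z::
:::v:::
:::::::
:::::::
:::::::
t=6: :::::::
:::::::
:::::::
:::ZZ::
::::Z::
::<Z:::
:::::::
:::::::
:::::::
t=7: :::::::
:::::::
:::::::
:::ZZ::
::^:Z::
::ZZ:::
:::::::
:::::::
:::::::
t=8: :::::::
:::::::
:::::::
:::ZZ::
::Z>Z::
::ZZ:::
:::::::
:::::::
:::::::
t=9: :::::::
:::::::
:::::::
:::ZZ::
::ZZZ::
::Zv:::
:::::::
:::::::
:::::::
t=10: :::::::
:::::::
:::::::
:::ZZ::
::ZZZ::
::Z:>::
:::::::
:::::::
:::::::
t=11: :::::::
:::::::
:::::::
:::ZZ::
::ZZZ::
::Z:Z::
::::v::
:::::::
:::::::
t=12: :::::::
:::::::
:::::::
:::ZZ::
::ZZZ::
::Z:Z::
:::<Z::
:::::::
:::::::
t=13: :::::::
:::::::
:::::::
:::ZZ::
::ZZZ::
::Z^Z::
:::ZZ::
:::::::
:::::::
t=14: :::::::
:::::::
:::::::
:::ZZ::
::ZZZ::
::ZZ>::
:::ZZ::
:::::::
:::::::
t=15: :::::::
:::::::
:::::::
:::ZZ::
::ZZ^::
::ZZ:::
:::ZZ::
:::::::
:::::::
t=16: :::::::
:::::::
:::::::
:::ZZ::
::Z<:::
::ZZ:::
:::ZZ::
:::::::
:::::::
t=17: :::::::
:::::::
:::::::
:::ZZ::
::Z::::
::Zv:::
:::ZZ::
:::::::
:::::::
t=18: :::::::
:::::::
:::::::
:::ZZ::
::Z::::
::Z:>::
:::ZZ::
:::::::
:::::::
t=19: :::::::
:::::::
:::::::
:::ZZ::
::Z::::
::Z:Z::
:::Zv::
:::::::
:::::::
t=20: :::::::
:::::::
:::::::
:::ZZ::
::Z::::
::Z:Z::
:::Z:>:
:::::::
:::::::
t=21: :::::::
:::::::
:::::::
:::ZZ::
::Z::::
::Z:Z::
:::Z:Z:
:::::v:
:::::::
t=22: :::::::
:::::::
:::::::
:::ZZ::
::Z::::
::Z:Z::
:::Z:Z:
::::<Z:
:::::::
t=23: :::::::
:::::::
:::::::
:::ZZ::
::Z::::
::Z:Z::
:::Z^Z:
::::ZZ:
:::::::
t=24: :::::::
:::::::
:::::::
:::ZZ::
::Z::::
::Z:Z::
:::ZZ>:
::::ZZ:
:::::::
t=25: :::::::
:::::::
:::::::
:::ZZ::
::Z::::
::Z:Z^:
:::ZZ::
::::ZZ:
:::::::
t=26: :::::::
:::::::
:::::::
:::ZZ::
::Z::::
::Z:ZZ>
:::ZZ::
::::ZZ:
:::::::
t=27: :::::::
:::::::
:::::::
:::ZZ::
::Z::::
::Z:ZZZ
:::ZZ:v
::::ZZ:
:::::::
t=28: :::::::
:::::::
:::::::
:::ZZ::
::Z::::
::Z:ZZZ
:::ZZ<Z
::::ZZ:
:::::::
t=29: :::::::
:::::::
:::::::
:::ZZ::
::Z::::
::Z:Z^Z
:::ZZZZ
::::ZZ:
:::::::
t=30: :::::::
:::::::
:::::::
:::ZZ::
::Z::::
::Z:<:Z
:::ZZZZ
::::ZZ:
:::::::
t=31: :::::::
:::::::
:::::::
:::ZZ::
::Z::::
::Z:::Z
:::ZvZZ
::::ZZ:
:::::::
t=32: :::::::
:::::::
:::::::
:::ZZ::
::Z::::
::Z:::Z
:::Z:>Z
::::ZZ:
:::::::

east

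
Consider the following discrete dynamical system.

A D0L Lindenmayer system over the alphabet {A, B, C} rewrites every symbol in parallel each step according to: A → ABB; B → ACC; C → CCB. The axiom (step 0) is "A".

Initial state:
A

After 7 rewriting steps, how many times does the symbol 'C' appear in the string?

1236

gen 0: A
gen 1: ABB
gen 2: ABBACCACC
gen 3: ABBACCACCABBCCBCCBABBCCBCCB
gen 4: ABBACCACCABBCCBCCBABBCCBCCBABBACCACCCCBCCBACCCCBCCBACCABBACCACCCCBCCBACCCCBCCBACC
gen 5: ABBACCACCABBCCBCCBABBCCBCCBABBACCACCCCBCCBACCCCBCCBACCABBA…BCCBCCBCCBACCCCBCCBACCABBCCBCCBCCBCCBACCCCBCCBACCABBCCBCCB  (len 243)
gen 6: ABBACCACCABBCCBCCBABBCCBCCBABBACCACCCCBCCBACCCCBCCBACCABBA…BCCBCCBCCBACCCCBCCBACCABBCCBCCBABBACCACCCCBCCBACCCCBCCBACC  (len 729)
gen 7: ABBACCACCABBCCBCCBABBCCBCCBABBACCACCCCBCCBACCCCBCCBACCABBA…BCCBCCBCCBACCCCBCCBACCABBCCBCCBCCBCCBACCCCBCCBACCABBCCBCCB  (len 2187)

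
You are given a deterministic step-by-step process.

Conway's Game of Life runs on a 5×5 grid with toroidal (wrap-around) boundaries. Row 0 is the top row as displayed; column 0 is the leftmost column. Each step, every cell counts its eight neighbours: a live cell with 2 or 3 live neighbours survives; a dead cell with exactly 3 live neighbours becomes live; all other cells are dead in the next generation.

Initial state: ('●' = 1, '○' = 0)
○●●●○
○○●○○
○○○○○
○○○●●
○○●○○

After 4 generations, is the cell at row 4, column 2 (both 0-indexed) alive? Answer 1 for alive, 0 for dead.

t=0: ○●●●○
○○●○○
○○○○○
○○○●●
○○●○○
t=1: ○●○●○
○●●●○
○○○●○
○○○●○
○●○○●
t=2: ○●○●●
○●○●●
○○○●●
○○●●●
●○○●●
t=3: ○●○○○
○○○○○
○○○○○
○○●○○
○●○○○
t=4: ○○○○○
○○○○○
○○○○○
○○○○○
○●●○○

1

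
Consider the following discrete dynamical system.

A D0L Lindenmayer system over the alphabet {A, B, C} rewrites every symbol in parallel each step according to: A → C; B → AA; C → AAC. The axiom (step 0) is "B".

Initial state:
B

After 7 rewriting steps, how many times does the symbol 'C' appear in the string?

step 0: B
step 1: AA
step 2: CC
step 3: AACAAC
step 4: CCAACCCAAC
step 5: AACAACCCAACAACAACCCAAC
step 6: CCAACCCAACAACAACCCAACCCAACCCAACAACAACCCAAC
step 7: AACAACCCAACAACAACCCAACCCAACCCAACAACAACCCAACAACAACCCAACAACAACCCAACCCAACCCAACAACAACCCAAC

42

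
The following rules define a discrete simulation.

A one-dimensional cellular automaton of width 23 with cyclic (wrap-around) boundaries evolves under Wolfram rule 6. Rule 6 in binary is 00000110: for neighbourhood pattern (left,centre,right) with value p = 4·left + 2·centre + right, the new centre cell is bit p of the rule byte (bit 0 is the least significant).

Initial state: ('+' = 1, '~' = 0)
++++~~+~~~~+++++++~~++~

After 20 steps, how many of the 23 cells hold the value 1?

[0] ++++~~+~~~~+++++++~~++~
[1] ~~~~~++~~~+~~~~~~~~+~~~
[2] ~~~~+~~~~++~~~~~~~++~~~
[3] ~~~++~~~+~~~~~~~~+~~~~~
[4] ~~+~~~~++~~~~~~~++~~~~~
[5] ~++~~~+~~~~~~~~+~~~~~~~
[6] +~~~~++~~~~~~~++~~~~~~~
[7] +~~~+~~~~~~~~+~~~~~~~~+
[8] ~~~++~~~~~~~++~~~~~~~+~
[9] ~~+~~~~~~~~+~~~~~~~~++~
[10] ~++~~~~~~~++~~~~~~~+~~~
[11] +~~~~~~~~+~~~~~~~~++~~~
[12] +~~~~~~~++~~~~~~~+~~~~+
[13] ~~~~~~~+~~~~~~~~++~~~+~
[14] ~~~~~~++~~~~~~~+~~~~++~
[15] ~~~~~+~~~~~~~~++~~~+~~~
[16] ~~~~++~~~~~~~+~~~~++~~~
[17] ~~~+~~~~~~~~++~~~+~~~~~
[18] ~~++~~~~~~~+~~~~++~~~~~
[19] ~+~~~~~~~~++~~~+~~~~~~~
[20] ++~~~~~~~+~~~~++~~~~~~~

5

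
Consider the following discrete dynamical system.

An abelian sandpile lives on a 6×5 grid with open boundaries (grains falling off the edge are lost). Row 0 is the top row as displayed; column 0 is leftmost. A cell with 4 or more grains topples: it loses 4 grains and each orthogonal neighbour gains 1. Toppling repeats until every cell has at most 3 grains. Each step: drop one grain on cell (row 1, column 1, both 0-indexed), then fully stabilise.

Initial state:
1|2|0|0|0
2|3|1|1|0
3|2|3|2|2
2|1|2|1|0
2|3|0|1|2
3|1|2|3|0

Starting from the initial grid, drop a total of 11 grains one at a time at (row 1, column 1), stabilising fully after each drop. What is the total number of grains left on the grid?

0) 1|2|0|0|0
2|3|1|1|0
3|2|3|2|2
2|1|2|1|0
2|3|0|1|2
3|1|2|3|0
1) 1|3|0|0|0
3|0|2|1|0
3|3|3|2|2
2|1|2|1|0
2|3|0|1|2
3|1|2|3|0
2) 1|3|0|0|0
3|1|2|1|0
3|3|3|2|2
2|1|2|1|0
2|3|0|1|2
3|1|2|3|0
3) 1|3|0|0|0
3|2|2|1|0
3|3|3|2|2
2|1|2|1|0
2|3|0|1|2
3|1|2|3|0
4) 1|3|0|0|0
3|3|2|1|0
3|3|3|2|2
2|1|2|1|0
2|3|0|1|2
3|1|2|3|0
5) 3|1|2|0|0
2|0|1|2|0
1|3|1|3|2
3|2|3|1|0
2|3|0|1|2
3|1|2|3|0
6) 3|1|2|0|0
2|1|1|2|0
1|3|1|3|2
3|2|3|1|0
2|3|0|1|2
3|1|2|3|0
7) 3|1|2|0|0
2|2|1|2|0
1|3|1|3|2
3|2|3|1|0
2|3|0|1|2
3|1|2|3|0
8) 3|1|2|0|0
2|3|1|2|0
1|3|1|3|2
3|2|3|1|0
2|3|0|1|2
3|1|2|3|0
9) 3|2|2|0|0
3|1|2|2|0
2|0|2|3|2
3|3|3|1|0
2|3|0|1|2
3|1|2|3|0
10) 3|2|2|0|0
3|2|2|2|0
2|0|2|3|2
3|3|3|1|0
2|3|0|1|2
3|1|2|3|0
11) 3|2|2|0|0
3|3|2|2|0
2|0|2|3|2
3|3|3|1|0
2|3|0|1|2
3|1|2|3|0

53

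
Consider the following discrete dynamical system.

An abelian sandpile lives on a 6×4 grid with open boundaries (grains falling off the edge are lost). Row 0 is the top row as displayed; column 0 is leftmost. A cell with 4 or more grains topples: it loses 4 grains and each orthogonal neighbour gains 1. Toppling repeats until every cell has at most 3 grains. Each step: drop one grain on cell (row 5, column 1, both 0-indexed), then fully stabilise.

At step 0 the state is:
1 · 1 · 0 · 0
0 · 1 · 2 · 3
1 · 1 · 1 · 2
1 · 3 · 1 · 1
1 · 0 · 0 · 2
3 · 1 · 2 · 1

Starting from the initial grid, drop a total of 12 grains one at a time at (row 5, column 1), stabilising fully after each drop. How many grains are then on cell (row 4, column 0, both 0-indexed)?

2

0) 1 · 1 · 0 · 0
0 · 1 · 2 · 3
1 · 1 · 1 · 2
1 · 3 · 1 · 1
1 · 0 · 0 · 2
3 · 1 · 2 · 1
1) 1 · 1 · 0 · 0
0 · 1 · 2 · 3
1 · 1 · 1 · 2
1 · 3 · 1 · 1
1 · 0 · 0 · 2
3 · 2 · 2 · 1
2) 1 · 1 · 0 · 0
0 · 1 · 2 · 3
1 · 1 · 1 · 2
1 · 3 · 1 · 1
1 · 0 · 0 · 2
3 · 3 · 2 · 1
3) 1 · 1 · 0 · 0
0 · 1 · 2 · 3
1 · 1 · 1 · 2
1 · 3 · 1 · 1
2 · 1 · 0 · 2
0 · 1 · 3 · 1
4) 1 · 1 · 0 · 0
0 · 1 · 2 · 3
1 · 1 · 1 · 2
1 · 3 · 1 · 1
2 · 1 · 0 · 2
0 · 2 · 3 · 1
5) 1 · 1 · 0 · 0
0 · 1 · 2 · 3
1 · 1 · 1 · 2
1 · 3 · 1 · 1
2 · 1 · 0 · 2
0 · 3 · 3 · 1
6) 1 · 1 · 0 · 0
0 · 1 · 2 · 3
1 · 1 · 1 · 2
1 · 3 · 1 · 1
2 · 2 · 1 · 2
1 · 1 · 0 · 2
7) 1 · 1 · 0 · 0
0 · 1 · 2 · 3
1 · 1 · 1 · 2
1 · 3 · 1 · 1
2 · 2 · 1 · 2
1 · 2 · 0 · 2
8) 1 · 1 · 0 · 0
0 · 1 · 2 · 3
1 · 1 · 1 · 2
1 · 3 · 1 · 1
2 · 2 · 1 · 2
1 · 3 · 0 · 2
9) 1 · 1 · 0 · 0
0 · 1 · 2 · 3
1 · 1 · 1 · 2
1 · 3 · 1 · 1
2 · 3 · 1 · 2
2 · 0 · 1 · 2
10) 1 · 1 · 0 · 0
0 · 1 · 2 · 3
1 · 1 · 1 · 2
1 · 3 · 1 · 1
2 · 3 · 1 · 2
2 · 1 · 1 · 2
11) 1 · 1 · 0 · 0
0 · 1 · 2 · 3
1 · 1 · 1 · 2
1 · 3 · 1 · 1
2 · 3 · 1 · 2
2 · 2 · 1 · 2
12) 1 · 1 · 0 · 0
0 · 1 · 2 · 3
1 · 1 · 1 · 2
1 · 3 · 1 · 1
2 · 3 · 1 · 2
2 · 3 · 1 · 2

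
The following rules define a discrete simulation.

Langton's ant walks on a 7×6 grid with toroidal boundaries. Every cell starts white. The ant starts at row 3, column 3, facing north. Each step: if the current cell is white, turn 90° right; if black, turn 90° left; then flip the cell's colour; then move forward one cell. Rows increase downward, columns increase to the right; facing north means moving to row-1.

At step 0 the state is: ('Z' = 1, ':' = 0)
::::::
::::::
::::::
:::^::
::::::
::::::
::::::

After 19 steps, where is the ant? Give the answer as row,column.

step 0: ::::::
::::::
::::::
:::^::
::::::
::::::
::::::
step 1: ::::::
::::::
::::::
:::Z>:
::::::
::::::
::::::
step 2: ::::::
::::::
::::::
:::ZZ:
::::v:
::::::
::::::
step 3: ::::::
::::::
::::::
:::ZZ:
:::<Z:
::::::
::::::
step 4: ::::::
::::::
::::::
:::^Z:
:::ZZ:
::::::
::::::
step 5: ::::::
::::::
::::::
::<:Z:
:::ZZ:
::::::
::::::
step 6: ::::::
::::::
::^:::
::Z:Z:
:::ZZ:
::::::
::::::
step 7: ::::::
::::::
::Z>::
::Z:Z:
:::ZZ:
::::::
::::::
step 8: ::::::
::::::
::ZZ::
::ZvZ:
:::ZZ:
::::::
::::::
step 9: ::::::
::::::
::ZZ::
::<ZZ:
:::ZZ:
::::::
::::::
step 10: ::::::
::::::
::ZZ::
:::ZZ:
::vZZ:
::::::
::::::
step 11: ::::::
::::::
::ZZ::
:::ZZ:
:<ZZZ:
::::::
::::::
step 12: ::::::
::::::
::ZZ::
:^:ZZ:
:ZZZZ:
::::::
::::::
step 13: ::::::
::::::
::ZZ::
:Z>ZZ:
:ZZZZ:
::::::
::::::
step 14: ::::::
::::::
::ZZ::
:ZZZZ:
:ZvZZ:
::::::
::::::
step 15: ::::::
::::::
::ZZ::
:ZZZZ:
:Z:>Z:
::::::
::::::
step 16: ::::::
::::::
::ZZ::
:ZZ^Z:
:Z::Z:
::::::
::::::
step 17: ::::::
::::::
::ZZ::
:Z<:Z:
:Z::Z:
::::::
::::::
step 18: ::::::
::::::
::ZZ::
:Z::Z:
:Zv:Z:
::::::
::::::
step 19: ::::::
::::::
::ZZ::
:Z::Z:
:<Z:Z:
::::::
::::::

4,1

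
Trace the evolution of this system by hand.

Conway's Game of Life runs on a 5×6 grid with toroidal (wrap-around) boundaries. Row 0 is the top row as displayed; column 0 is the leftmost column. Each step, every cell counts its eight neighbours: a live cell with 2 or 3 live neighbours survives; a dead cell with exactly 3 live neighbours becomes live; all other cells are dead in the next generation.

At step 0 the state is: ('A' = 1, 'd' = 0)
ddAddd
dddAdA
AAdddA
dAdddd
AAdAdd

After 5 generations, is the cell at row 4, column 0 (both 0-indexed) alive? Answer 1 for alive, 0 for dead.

1

step 0: ddAddd
dddAdA
AAdddA
dAdddd
AAdAdd
step 1: AAAAAd
dAAdAA
dAAdAA
dddddA
AAdddd
step 2: ddddAd
dddddd
dAAddd
ddAdAA
dddAAd
step 3: dddAAd
dddddd
dAAAdd
dAAdAA
dddddd
step 4: dddddd
ddddAd
AAdAAd
AAddAd
ddAddA
step 5: dddddd
dddAAA
AAAAAd
ddddAd
AAdddA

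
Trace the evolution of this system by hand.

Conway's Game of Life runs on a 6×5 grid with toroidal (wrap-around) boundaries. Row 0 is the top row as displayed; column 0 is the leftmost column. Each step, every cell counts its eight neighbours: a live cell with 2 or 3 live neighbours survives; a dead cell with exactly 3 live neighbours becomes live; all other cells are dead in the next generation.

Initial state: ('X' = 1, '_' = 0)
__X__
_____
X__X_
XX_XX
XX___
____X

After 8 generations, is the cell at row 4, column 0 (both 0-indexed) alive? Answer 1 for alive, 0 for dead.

1

gen 0: __X__
_____
X__X_
XX_XX
XX___
____X
gen 1: _____
_____
XXXX_
___X_
_XXX_
XX___
gen 2: _____
_XX__
_XXXX
X____
XX_XX
XX___
gen 3: X_X__
XX___
___XX
_____
__X__
_XX__
gen 4: X_X__
XXXX_
X___X
___X_
_XX__
__XX_
gen 5: X____
__XX_
X____
XXXXX
_X___
___X_
gen 6: __XXX
_X__X
X____
__XXX
_X___
_____
gen 7: X_XXX
_XX_X
XXX__
XXXXX
__XX_
__XX_
gen 8: X____
_____
_____
_____
X____
_____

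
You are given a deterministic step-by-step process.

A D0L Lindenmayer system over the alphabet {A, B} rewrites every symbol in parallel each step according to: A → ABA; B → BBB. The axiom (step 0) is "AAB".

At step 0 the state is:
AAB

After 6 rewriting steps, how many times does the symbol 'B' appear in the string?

2059

step 0: AAB
step 1: ABAABABBB
step 2: ABABBBABAABABBBABABBBBBBBBB
step 3: ABABBBABABBBBBBBBBABABBBABAABABBBABABBBBBBBBBABABBBABABBBBBBBBBBBBBBBBBBBBBBBBBBB
step 4: ABABBBABABBBBBBBBBABABBBABABBBBBBBBBBBBBBBBBBBBBBBBBBBABAB…BBBBBBBBBBBBBBBBBBBBBBBBBBBBBBBBBBBBBBBBBBBBBBBBBBBBBBBBBB  (len 243)
step 5: ABABBBABABBBBBBBBBABABBBABABBBBBBBBBBBBBBBBBBBBBBBBBBBABAB…BBBBBBBBBBBBBBBBBBBBBBBBBBBBBBBBBBBBBBBBBBBBBBBBBBBBBBBBBB  (len 729)
step 6: ABABBBABABBBBBBBBBABABBBABABBBBBBBBBBBBBBBBBBBBBBBBBBBABAB…BBBBBBBBBBBBBBBBBBBBBBBBBBBBBBBBBBBBBBBBBBBBBBBBBBBBBBBBBB  (len 2187)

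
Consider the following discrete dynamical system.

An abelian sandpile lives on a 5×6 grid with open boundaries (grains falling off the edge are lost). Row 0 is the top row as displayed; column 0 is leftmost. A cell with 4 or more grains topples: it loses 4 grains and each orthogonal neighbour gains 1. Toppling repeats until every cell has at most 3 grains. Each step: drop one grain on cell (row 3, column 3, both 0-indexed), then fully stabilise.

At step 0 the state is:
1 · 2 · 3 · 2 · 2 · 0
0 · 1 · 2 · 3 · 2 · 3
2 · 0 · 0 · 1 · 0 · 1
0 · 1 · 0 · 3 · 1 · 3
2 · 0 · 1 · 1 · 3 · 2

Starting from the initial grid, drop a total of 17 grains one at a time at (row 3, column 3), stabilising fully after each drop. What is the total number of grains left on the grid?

k=0  1 · 2 · 3 · 2 · 2 · 0
0 · 1 · 2 · 3 · 2 · 3
2 · 0 · 0 · 1 · 0 · 1
0 · 1 · 0 · 3 · 1 · 3
2 · 0 · 1 · 1 · 3 · 2
k=1  1 · 2 · 3 · 2 · 2 · 0
0 · 1 · 2 · 3 · 2 · 3
2 · 0 · 0 · 2 · 0 · 1
0 · 1 · 1 · 0 · 2 · 3
2 · 0 · 1 · 2 · 3 · 2
k=2  1 · 2 · 3 · 2 · 2 · 0
0 · 1 · 2 · 3 · 2 · 3
2 · 0 · 0 · 2 · 0 · 1
0 · 1 · 1 · 1 · 2 · 3
2 · 0 · 1 · 2 · 3 · 2
k=3  1 · 2 · 3 · 2 · 2 · 0
0 · 1 · 2 · 3 · 2 · 3
2 · 0 · 0 · 2 · 0 · 1
0 · 1 · 1 · 2 · 2 · 3
2 · 0 · 1 · 2 · 3 · 2
k=4  1 · 2 · 3 · 2 · 2 · 0
0 · 1 · 2 · 3 · 2 · 3
2 · 0 · 0 · 2 · 0 · 1
0 · 1 · 1 · 3 · 2 · 3
2 · 0 · 1 · 2 · 3 · 2
k=5  1 · 2 · 3 · 2 · 2 · 0
0 · 1 · 2 · 3 · 2 · 3
2 · 0 · 0 · 3 · 0 · 1
0 · 1 · 2 · 0 · 3 · 3
2 · 0 · 1 · 3 · 3 · 2
k=6  1 · 2 · 3 · 2 · 2 · 0
0 · 1 · 2 · 3 · 2 · 3
2 · 0 · 0 · 3 · 0 · 1
0 · 1 · 2 · 1 · 3 · 3
2 · 0 · 1 · 3 · 3 · 2
k=7  1 · 2 · 3 · 2 · 2 · 0
0 · 1 · 2 · 3 · 2 · 3
2 · 0 · 0 · 3 · 0 · 1
0 · 1 · 2 · 2 · 3 · 3
2 · 0 · 1 · 3 · 3 · 2
k=8  1 · 2 · 3 · 2 · 2 · 0
0 · 1 · 2 · 3 · 2 · 3
2 · 0 · 0 · 3 · 0 · 1
0 · 1 · 2 · 3 · 3 · 3
2 · 0 · 1 · 3 · 3 · 2
k=9  1 · 2 · 3 · 3 · 2 · 0
0 · 1 · 3 · 0 · 3 · 3
2 · 0 · 1 · 1 · 2 · 2
0 · 1 · 3 · 3 · 2 · 1
2 · 0 · 2 · 1 · 2 · 0
k=10  1 · 2 · 3 · 3 · 2 · 0
0 · 1 · 3 · 0 · 3 · 3
2 · 0 · 2 · 2 · 2 · 2
0 · 2 · 0 · 1 · 3 · 1
2 · 0 · 3 · 2 · 2 · 0
k=11  1 · 2 · 3 · 3 · 2 · 0
0 · 1 · 3 · 0 · 3 · 3
2 · 0 · 2 · 2 · 2 · 2
0 · 2 · 0 · 2 · 3 · 1
2 · 0 · 3 · 2 · 2 · 0
k=12  1 · 2 · 3 · 3 · 2 · 0
0 · 1 · 3 · 0 · 3 · 3
2 · 0 · 2 · 2 · 2 · 2
0 · 2 · 0 · 3 · 3 · 1
2 · 0 · 3 · 2 · 2 · 0
k=13  1 · 2 · 3 · 3 · 2 · 0
0 · 1 · 3 · 0 · 3 · 3
2 · 0 · 2 · 3 · 3 · 2
0 · 2 · 1 · 1 · 0 · 2
2 · 0 · 3 · 3 · 3 · 0
k=14  1 · 2 · 3 · 3 · 2 · 0
0 · 1 · 3 · 0 · 3 · 3
2 · 0 · 2 · 3 · 3 · 2
0 · 2 · 1 · 2 · 0 · 2
2 · 0 · 3 · 3 · 3 · 0
k=15  1 · 2 · 3 · 3 · 2 · 0
0 · 1 · 3 · 0 · 3 · 3
2 · 0 · 2 · 3 · 3 · 2
0 · 2 · 1 · 3 · 0 · 2
2 · 0 · 3 · 3 · 3 · 0
k=16  1 · 2 · 3 · 3 · 3 · 1
0 · 1 · 3 · 2 · 1 · 1
2 · 0 · 3 · 1 · 2 · 0
0 · 2 · 3 · 2 · 3 · 3
2 · 1 · 0 · 2 · 0 · 1
k=17  1 · 2 · 3 · 3 · 3 · 1
0 · 1 · 3 · 2 · 1 · 1
2 · 0 · 3 · 1 · 2 · 0
0 · 2 · 3 · 3 · 3 · 3
2 · 1 · 0 · 2 · 0 · 1

49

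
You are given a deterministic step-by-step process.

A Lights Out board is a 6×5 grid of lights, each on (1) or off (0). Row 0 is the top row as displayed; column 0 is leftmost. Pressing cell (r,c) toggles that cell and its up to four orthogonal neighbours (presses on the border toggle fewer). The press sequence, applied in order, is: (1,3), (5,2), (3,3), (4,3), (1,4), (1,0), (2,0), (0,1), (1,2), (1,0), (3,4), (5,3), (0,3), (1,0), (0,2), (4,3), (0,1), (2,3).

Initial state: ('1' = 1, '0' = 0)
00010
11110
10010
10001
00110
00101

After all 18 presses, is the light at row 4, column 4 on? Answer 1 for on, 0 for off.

[0] 00010
11110
10010
10001
00110
00101
[1] 00000
11001
10000
10001
00110
00101
[2] 00000
11001
10000
10001
00010
01011
[3] 00000
11001
10010
10110
00000
01011
[4] 00000
11001
10010
10100
00111
01001
[5] 00001
11010
10011
10100
00111
01001
[6] 10001
00010
00011
10100
00111
01001
[7] 10001
10010
11011
00100
00111
01001
[8] 01101
11010
11011
00100
00111
01001
[9] 01001
10100
11111
00100
00111
01001
[10] 11001
01100
01111
00100
00111
01001
[11] 11001
01100
01110
00111
00110
01001
[12] 11001
01100
01110
00111
00100
01110
[13] 11110
01110
01110
00111
00100
01110
[14] 01110
10110
11110
00111
00100
01110
[15] 00000
10010
11110
00111
00100
01110
[16] 00000
10010
11110
00101
00011
01100
[17] 11100
11010
11110
00101
00011
01100
[18] 11100
11000
11001
00111
00011
01100

1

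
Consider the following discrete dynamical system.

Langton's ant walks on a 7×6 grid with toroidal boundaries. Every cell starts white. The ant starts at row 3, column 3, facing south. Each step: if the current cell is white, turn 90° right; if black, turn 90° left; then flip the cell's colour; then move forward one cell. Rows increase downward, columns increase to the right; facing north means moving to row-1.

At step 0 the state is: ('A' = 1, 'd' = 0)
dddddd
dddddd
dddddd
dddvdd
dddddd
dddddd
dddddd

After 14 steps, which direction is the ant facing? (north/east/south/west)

north

t=0: dddddd
dddddd
dddddd
dddvdd
dddddd
dddddd
dddddd
t=1: dddddd
dddddd
dddddd
dd<Add
dddddd
dddddd
dddddd
t=2: dddddd
dddddd
dd^ddd
ddAAdd
dddddd
dddddd
dddddd
t=3: dddddd
dddddd
ddA>dd
ddAAdd
dddddd
dddddd
dddddd
t=4: dddddd
dddddd
ddAAdd
ddAvdd
dddddd
dddddd
dddddd
t=5: dddddd
dddddd
ddAAdd
ddAd>d
dddddd
dddddd
dddddd
t=6: dddddd
dddddd
ddAAdd
ddAdAd
ddddvd
dddddd
dddddd
t=7: dddddd
dddddd
ddAAdd
ddAdAd
ddd<Ad
dddddd
dddddd
t=8: dddddd
dddddd
ddAAdd
ddA^Ad
dddAAd
dddddd
dddddd
t=9: dddddd
dddddd
ddAAdd
ddAA>d
dddAAd
dddddd
dddddd
t=10: dddddd
dddddd
ddAA^d
ddAAdd
dddAAd
dddddd
dddddd
t=11: dddddd
dddddd
ddAAA>
ddAAdd
dddAAd
dddddd
dddddd
t=12: dddddd
dddddd
ddAAAA
ddAAdv
dddAAd
dddddd
dddddd
t=13: dddddd
dddddd
ddAAAA
ddAA<A
dddAAd
dddddd
dddddd
t=14: dddddd
dddddd
ddAA^A
ddAAAA
dddAAd
dddddd
dddddd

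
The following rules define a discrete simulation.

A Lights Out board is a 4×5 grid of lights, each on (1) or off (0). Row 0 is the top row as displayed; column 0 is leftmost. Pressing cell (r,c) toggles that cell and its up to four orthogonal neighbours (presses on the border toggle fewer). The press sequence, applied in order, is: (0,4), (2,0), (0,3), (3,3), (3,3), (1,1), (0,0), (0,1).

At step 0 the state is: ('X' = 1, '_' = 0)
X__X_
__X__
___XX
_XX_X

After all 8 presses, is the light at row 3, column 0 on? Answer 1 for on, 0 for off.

1

t=0: X__X_
__X__
___XX
_XX_X
t=1: X___X
__X_X
___XX
_XX_X
t=2: X___X
X_X_X
XX_XX
XXX_X
t=3: X_XX_
X_XXX
XX_XX
XXX_X
t=4: X_XX_
X_XXX
XX__X
XX_X_
t=5: X_XX_
X_XXX
XX_XX
XXX_X
t=6: XXXX_
_X_XX
X__XX
XXX_X
t=7: __XX_
XX_XX
X__XX
XXX_X
t=8: XX_X_
X__XX
X__XX
XXX_X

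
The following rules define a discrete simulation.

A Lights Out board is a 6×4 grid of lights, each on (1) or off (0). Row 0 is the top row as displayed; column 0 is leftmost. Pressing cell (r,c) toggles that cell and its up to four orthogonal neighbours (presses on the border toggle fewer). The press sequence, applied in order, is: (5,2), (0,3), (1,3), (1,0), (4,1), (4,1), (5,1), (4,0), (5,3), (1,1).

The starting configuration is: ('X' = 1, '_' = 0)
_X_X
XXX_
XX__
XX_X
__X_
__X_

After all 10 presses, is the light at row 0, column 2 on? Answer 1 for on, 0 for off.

0) _X_X
XXX_
XX__
XX_X
__X_
__X_
1) _X_X
XXX_
XX__
XX_X
____
_X_X
2) _XX_
XXXX
XX__
XX_X
____
_X_X
3) _XXX
XX__
XX_X
XX_X
____
_X_X
4) XXXX
____
_X_X
XX_X
____
_X_X
5) XXXX
____
_X_X
X__X
XXX_
___X
6) XXXX
____
_X_X
XX_X
____
_X_X
7) XXXX
____
_X_X
XX_X
_X__
X_XX
8) XXXX
____
_X_X
_X_X
X___
__XX
9) XXXX
____
_X_X
_X_X
X__X
____
10) X_XX
XXX_
___X
_X_X
X__X
____

1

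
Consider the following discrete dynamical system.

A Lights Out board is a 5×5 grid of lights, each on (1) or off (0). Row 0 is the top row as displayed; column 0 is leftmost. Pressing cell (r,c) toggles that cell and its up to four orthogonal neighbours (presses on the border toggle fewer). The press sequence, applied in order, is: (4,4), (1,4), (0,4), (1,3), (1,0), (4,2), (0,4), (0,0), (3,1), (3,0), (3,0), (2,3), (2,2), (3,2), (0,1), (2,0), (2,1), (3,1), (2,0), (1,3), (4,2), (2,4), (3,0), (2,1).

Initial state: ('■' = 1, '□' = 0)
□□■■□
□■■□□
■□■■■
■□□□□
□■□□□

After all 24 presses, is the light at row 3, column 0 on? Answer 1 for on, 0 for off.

step 0: □□■■□
□■■□□
■□■■■
■□□□□
□■□□□
step 1: □□■■□
□■■□□
■□■■■
■□□□■
□■□■■
step 2: □□■■■
□■■■■
■□■■□
■□□□■
□■□■■
step 3: □□■□□
□■■■□
■□■■□
■□□□■
□■□■■
step 4: □□■■□
□■□□■
■□■□□
■□□□■
□■□■■
step 5: ■□■■□
■□□□■
□□■□□
■□□□■
□■□■■
step 6: ■□■■□
■□□□■
□□■□□
■□■□■
□□■□■
step 7: ■□■□■
■□□□□
□□■□□
■□■□■
□□■□■
step 8: □■■□■
□□□□□
□□■□□
■□■□■
□□■□■
step 9: □■■□■
□□□□□
□■■□□
□■□□■
□■■□■
step 10: □■■□■
□□□□□
■■■□□
■□□□■
■■■□■
step 11: □■■□■
□□□□□
□■■□□
□■□□■
□■■□■
step 12: □■■□■
□□□■□
□■□■■
□■□■■
□■■□■
step 13: □■■□■
□□■■□
□□■□■
□■■■■
□■■□■
step 14: □■■□■
□□■■□
□□□□■
□□□□■
□■□□■
step 15: ■□□□■
□■■■□
□□□□■
□□□□■
□■□□■
step 16: ■□□□■
■■■■□
■■□□■
■□□□■
□■□□■
step 17: ■□□□■
■□■■□
□□■□■
■■□□■
□■□□■
step 18: ■□□□■
■□■■□
□■■□■
□□■□■
□□□□■
step 19: ■□□□■
□□■■□
■□■□■
■□■□■
□□□□■
step 20: ■□□■■
□□□□■
■□■■■
■□■□■
□□□□■
step 21: ■□□■■
□□□□■
■□■■■
■□□□■
□■■■■
step 22: ■□□■■
□□□□□
■□■□□
■□□□□
□■■■■
step 23: ■□□■■
□□□□□
□□■□□
□■□□□
■■■■■
step 24: ■□□■■
□■□□□
■■□□□
□□□□□
■■■■■

0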